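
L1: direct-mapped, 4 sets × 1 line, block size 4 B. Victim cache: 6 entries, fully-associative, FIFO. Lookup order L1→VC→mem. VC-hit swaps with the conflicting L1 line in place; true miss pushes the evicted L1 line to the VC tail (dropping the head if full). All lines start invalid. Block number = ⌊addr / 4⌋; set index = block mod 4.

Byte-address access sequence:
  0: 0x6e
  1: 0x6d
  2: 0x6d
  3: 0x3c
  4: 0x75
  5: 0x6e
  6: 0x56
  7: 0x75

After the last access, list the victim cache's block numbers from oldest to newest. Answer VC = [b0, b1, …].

VC = [15, 21]

0: 0x6e (blk 27, set 3) → MISS  vc=[]
1: 0x6d (blk 27, set 3) → L1-HIT  vc=[]
2: 0x6d (blk 27, set 3) → L1-HIT  vc=[]
3: 0x3c (blk 15, set 3) → MISS  vc=[27]
4: 0x75 (blk 29, set 1) → MISS  vc=[27]
5: 0x6e (blk 27, set 3) → VC-HIT  vc=[15]
6: 0x56 (blk 21, set 1) → MISS  vc=[15, 29]
7: 0x75 (blk 29, set 1) → VC-HIT  vc=[15, 21]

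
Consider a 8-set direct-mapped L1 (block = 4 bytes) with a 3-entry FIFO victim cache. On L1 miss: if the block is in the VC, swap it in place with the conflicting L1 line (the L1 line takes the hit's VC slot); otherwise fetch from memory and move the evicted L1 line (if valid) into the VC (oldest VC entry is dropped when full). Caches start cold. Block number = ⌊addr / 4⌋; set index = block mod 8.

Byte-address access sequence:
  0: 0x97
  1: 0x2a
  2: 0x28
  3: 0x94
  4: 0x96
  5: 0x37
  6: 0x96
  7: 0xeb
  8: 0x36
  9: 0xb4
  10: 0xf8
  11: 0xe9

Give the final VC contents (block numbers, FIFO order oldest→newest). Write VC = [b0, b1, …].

VC = [37, 10, 13]

0: 0x97 (blk 37, set 5) → MISS  vc=[]
1: 0x2a (blk 10, set 2) → MISS  vc=[]
2: 0x28 (blk 10, set 2) → L1-HIT  vc=[]
3: 0x94 (blk 37, set 5) → L1-HIT  vc=[]
4: 0x96 (blk 37, set 5) → L1-HIT  vc=[]
5: 0x37 (blk 13, set 5) → MISS  vc=[37]
6: 0x96 (blk 37, set 5) → VC-HIT  vc=[13]
7: 0xeb (blk 58, set 2) → MISS  vc=[13, 10]
8: 0x36 (blk 13, set 5) → VC-HIT  vc=[37, 10]
9: 0xb4 (blk 45, set 5) → MISS  vc=[37, 10, 13]
10: 0xf8 (blk 62, set 6) → MISS  vc=[37, 10, 13]
11: 0xe9 (blk 58, set 2) → L1-HIT  vc=[37, 10, 13]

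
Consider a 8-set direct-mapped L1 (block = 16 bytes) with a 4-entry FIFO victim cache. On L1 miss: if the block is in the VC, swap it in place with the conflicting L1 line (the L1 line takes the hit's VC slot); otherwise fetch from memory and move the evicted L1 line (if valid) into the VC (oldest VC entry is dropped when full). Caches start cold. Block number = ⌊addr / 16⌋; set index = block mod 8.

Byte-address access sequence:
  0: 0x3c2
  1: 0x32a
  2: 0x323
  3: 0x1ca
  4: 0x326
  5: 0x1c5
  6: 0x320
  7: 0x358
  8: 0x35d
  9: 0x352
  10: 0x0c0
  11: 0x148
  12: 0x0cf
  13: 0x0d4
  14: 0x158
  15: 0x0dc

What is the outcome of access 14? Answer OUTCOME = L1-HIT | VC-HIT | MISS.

#0 0x3c2→b60/s4 MISS; vc=[]
#1 0x32a→b50/s2 MISS; vc=[]
#2 0x323→b50/s2 L1-HIT; vc=[]
#3 0x1ca→b28/s4 MISS; vc=[60]
#4 0x326→b50/s2 L1-HIT; vc=[60]
#5 0x1c5→b28/s4 L1-HIT; vc=[60]
#6 0x320→b50/s2 L1-HIT; vc=[60]
#7 0x358→b53/s5 MISS; vc=[60]
#8 0x35d→b53/s5 L1-HIT; vc=[60]
#9 0x352→b53/s5 L1-HIT; vc=[60]
#10 0xc0→b12/s4 MISS; vc=[60,28]
#11 0x148→b20/s4 MISS; vc=[60,28,12]
#12 0xcf→b12/s4 VC-HIT; vc=[60,28,20]
#13 0xd4→b13/s5 MISS; vc=[60,28,20,53]
#14 0x158→b21/s5 MISS; vc=[28,20,53,13]
#15 0xdc→b13/s5 VC-HIT; vc=[28,20,53,21]

OUTCOME = MISS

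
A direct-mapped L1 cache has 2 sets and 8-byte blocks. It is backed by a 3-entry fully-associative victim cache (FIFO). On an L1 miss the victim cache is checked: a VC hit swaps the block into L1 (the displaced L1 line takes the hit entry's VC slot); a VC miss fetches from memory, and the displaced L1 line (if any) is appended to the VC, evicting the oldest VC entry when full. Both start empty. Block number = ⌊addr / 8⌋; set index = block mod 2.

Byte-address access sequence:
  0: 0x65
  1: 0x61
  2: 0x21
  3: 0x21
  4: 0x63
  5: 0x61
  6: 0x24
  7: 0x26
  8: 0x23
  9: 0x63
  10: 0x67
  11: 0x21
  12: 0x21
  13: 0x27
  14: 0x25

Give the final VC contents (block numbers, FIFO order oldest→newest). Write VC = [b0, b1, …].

VC = [12]

#0 0x65→b12/s0 MISS; vc=[]
#1 0x61→b12/s0 L1-HIT; vc=[]
#2 0x21→b4/s0 MISS; vc=[12]
#3 0x21→b4/s0 L1-HIT; vc=[12]
#4 0x63→b12/s0 VC-HIT; vc=[4]
#5 0x61→b12/s0 L1-HIT; vc=[4]
#6 0x24→b4/s0 VC-HIT; vc=[12]
#7 0x26→b4/s0 L1-HIT; vc=[12]
#8 0x23→b4/s0 L1-HIT; vc=[12]
#9 0x63→b12/s0 VC-HIT; vc=[4]
#10 0x67→b12/s0 L1-HIT; vc=[4]
#11 0x21→b4/s0 VC-HIT; vc=[12]
#12 0x21→b4/s0 L1-HIT; vc=[12]
#13 0x27→b4/s0 L1-HIT; vc=[12]
#14 0x25→b4/s0 L1-HIT; vc=[12]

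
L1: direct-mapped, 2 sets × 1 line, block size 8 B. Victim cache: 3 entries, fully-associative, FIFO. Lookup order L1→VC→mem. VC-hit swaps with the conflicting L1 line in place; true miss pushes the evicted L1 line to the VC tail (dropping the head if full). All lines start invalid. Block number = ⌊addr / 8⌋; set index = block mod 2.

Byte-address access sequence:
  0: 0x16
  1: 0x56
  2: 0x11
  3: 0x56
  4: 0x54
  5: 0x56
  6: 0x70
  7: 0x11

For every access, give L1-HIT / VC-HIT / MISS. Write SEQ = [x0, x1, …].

SEQ = [MISS, MISS, VC-HIT, VC-HIT, L1-HIT, L1-HIT, MISS, VC-HIT]

#0 0x16→b2/s0 MISS; vc=[]
#1 0x56→b10/s0 MISS; vc=[2]
#2 0x11→b2/s0 VC-HIT; vc=[10]
#3 0x56→b10/s0 VC-HIT; vc=[2]
#4 0x54→b10/s0 L1-HIT; vc=[2]
#5 0x56→b10/s0 L1-HIT; vc=[2]
#6 0x70→b14/s0 MISS; vc=[2,10]
#7 0x11→b2/s0 VC-HIT; vc=[14,10]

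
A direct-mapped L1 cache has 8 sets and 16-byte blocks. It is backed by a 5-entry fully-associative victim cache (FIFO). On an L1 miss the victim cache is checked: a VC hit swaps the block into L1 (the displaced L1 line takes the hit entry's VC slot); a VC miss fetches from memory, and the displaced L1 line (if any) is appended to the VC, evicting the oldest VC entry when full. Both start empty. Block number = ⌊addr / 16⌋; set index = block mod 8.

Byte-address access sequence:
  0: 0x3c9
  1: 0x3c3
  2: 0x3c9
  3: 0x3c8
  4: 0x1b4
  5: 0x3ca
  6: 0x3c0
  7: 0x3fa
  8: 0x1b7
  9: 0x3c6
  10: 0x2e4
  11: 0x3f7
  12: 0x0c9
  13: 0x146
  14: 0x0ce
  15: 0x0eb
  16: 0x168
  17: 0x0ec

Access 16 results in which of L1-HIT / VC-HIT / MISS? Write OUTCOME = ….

OUTCOME = MISS

0: 0x3c9 (blk 60, set 4) → MISS  vc=[]
1: 0x3c3 (blk 60, set 4) → L1-HIT  vc=[]
2: 0x3c9 (blk 60, set 4) → L1-HIT  vc=[]
3: 0x3c8 (blk 60, set 4) → L1-HIT  vc=[]
4: 0x1b4 (blk 27, set 3) → MISS  vc=[]
5: 0x3ca (blk 60, set 4) → L1-HIT  vc=[]
6: 0x3c0 (blk 60, set 4) → L1-HIT  vc=[]
7: 0x3fa (blk 63, set 7) → MISS  vc=[]
8: 0x1b7 (blk 27, set 3) → L1-HIT  vc=[]
9: 0x3c6 (blk 60, set 4) → L1-HIT  vc=[]
10: 0x2e4 (blk 46, set 6) → MISS  vc=[]
11: 0x3f7 (blk 63, set 7) → L1-HIT  vc=[]
12: 0xc9 (blk 12, set 4) → MISS  vc=[60]
13: 0x146 (blk 20, set 4) → MISS  vc=[60, 12]
14: 0xce (blk 12, set 4) → VC-HIT  vc=[60, 20]
15: 0xeb (blk 14, set 6) → MISS  vc=[60, 20, 46]
16: 0x168 (blk 22, set 6) → MISS  vc=[60, 20, 46, 14]
17: 0xec (blk 14, set 6) → VC-HIT  vc=[60, 20, 46, 22]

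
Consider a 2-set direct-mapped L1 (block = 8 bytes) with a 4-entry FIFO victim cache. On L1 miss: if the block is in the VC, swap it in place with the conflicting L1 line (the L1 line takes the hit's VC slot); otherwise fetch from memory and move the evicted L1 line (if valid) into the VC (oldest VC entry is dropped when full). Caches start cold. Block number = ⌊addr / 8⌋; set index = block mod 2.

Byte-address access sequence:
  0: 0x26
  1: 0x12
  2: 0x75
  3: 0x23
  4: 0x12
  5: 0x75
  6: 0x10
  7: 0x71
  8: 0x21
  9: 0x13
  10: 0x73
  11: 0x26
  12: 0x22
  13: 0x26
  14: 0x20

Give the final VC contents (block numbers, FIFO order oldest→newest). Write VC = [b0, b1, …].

0: 0x26 (blk 4, set 0) → MISS  vc=[]
1: 0x12 (blk 2, set 0) → MISS  vc=[4]
2: 0x75 (blk 14, set 0) → MISS  vc=[4, 2]
3: 0x23 (blk 4, set 0) → VC-HIT  vc=[14, 2]
4: 0x12 (blk 2, set 0) → VC-HIT  vc=[14, 4]
5: 0x75 (blk 14, set 0) → VC-HIT  vc=[2, 4]
6: 0x10 (blk 2, set 0) → VC-HIT  vc=[14, 4]
7: 0x71 (blk 14, set 0) → VC-HIT  vc=[2, 4]
8: 0x21 (blk 4, set 0) → VC-HIT  vc=[2, 14]
9: 0x13 (blk 2, set 0) → VC-HIT  vc=[4, 14]
10: 0x73 (blk 14, set 0) → VC-HIT  vc=[4, 2]
11: 0x26 (blk 4, set 0) → VC-HIT  vc=[14, 2]
12: 0x22 (blk 4, set 0) → L1-HIT  vc=[14, 2]
13: 0x26 (blk 4, set 0) → L1-HIT  vc=[14, 2]
14: 0x20 (blk 4, set 0) → L1-HIT  vc=[14, 2]

VC = [14, 2]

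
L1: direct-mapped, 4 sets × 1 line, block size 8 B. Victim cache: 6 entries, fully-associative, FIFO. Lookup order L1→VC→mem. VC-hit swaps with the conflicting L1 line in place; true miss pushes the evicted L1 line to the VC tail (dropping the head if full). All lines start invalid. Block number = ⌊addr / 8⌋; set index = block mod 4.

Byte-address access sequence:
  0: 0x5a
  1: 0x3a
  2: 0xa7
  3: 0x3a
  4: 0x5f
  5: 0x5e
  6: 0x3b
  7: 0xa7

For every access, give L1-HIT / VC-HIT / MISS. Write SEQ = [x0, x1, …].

  [0] addr=0x5a blk=11 s=3: MISS | VC []
  [1] addr=0x3a blk=7 s=3: MISS | VC [11]
  [2] addr=0xa7 blk=20 s=0: MISS | VC [11]
  [3] addr=0x3a blk=7 s=3: L1-HIT | VC [11]
  [4] addr=0x5f blk=11 s=3: VC-HIT | VC [7]
  [5] addr=0x5e blk=11 s=3: L1-HIT | VC [7]
  [6] addr=0x3b blk=7 s=3: VC-HIT | VC [11]
  [7] addr=0xa7 blk=20 s=0: L1-HIT | VC [11]

SEQ = [MISS, MISS, MISS, L1-HIT, VC-HIT, L1-HIT, VC-HIT, L1-HIT]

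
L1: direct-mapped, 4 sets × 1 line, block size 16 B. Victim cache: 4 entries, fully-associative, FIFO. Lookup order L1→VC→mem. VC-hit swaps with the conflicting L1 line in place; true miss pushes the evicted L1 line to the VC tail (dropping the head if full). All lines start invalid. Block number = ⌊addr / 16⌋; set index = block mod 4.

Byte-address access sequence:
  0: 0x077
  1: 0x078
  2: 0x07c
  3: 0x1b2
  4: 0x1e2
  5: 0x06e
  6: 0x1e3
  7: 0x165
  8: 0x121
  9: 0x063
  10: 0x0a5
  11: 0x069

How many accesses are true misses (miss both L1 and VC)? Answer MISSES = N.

  [0] addr=0x77 blk=7 s=3: MISS | VC []
  [1] addr=0x78 blk=7 s=3: L1-HIT | VC []
  [2] addr=0x7c blk=7 s=3: L1-HIT | VC []
  [3] addr=0x1b2 blk=27 s=3: MISS | VC [7]
  [4] addr=0x1e2 blk=30 s=2: MISS | VC [7]
  [5] addr=0x6e blk=6 s=2: MISS | VC [7, 30]
  [6] addr=0x1e3 blk=30 s=2: VC-HIT | VC [7, 6]
  [7] addr=0x165 blk=22 s=2: MISS | VC [7, 6, 30]
  [8] addr=0x121 blk=18 s=2: MISS | VC [7, 6, 30, 22]
  [9] addr=0x63 blk=6 s=2: VC-HIT | VC [7, 18, 30, 22]
  [10] addr=0xa5 blk=10 s=2: MISS | VC [18, 30, 22, 6]
  [11] addr=0x69 blk=6 s=2: VC-HIT | VC [18, 30, 22, 10]

MISSES = 7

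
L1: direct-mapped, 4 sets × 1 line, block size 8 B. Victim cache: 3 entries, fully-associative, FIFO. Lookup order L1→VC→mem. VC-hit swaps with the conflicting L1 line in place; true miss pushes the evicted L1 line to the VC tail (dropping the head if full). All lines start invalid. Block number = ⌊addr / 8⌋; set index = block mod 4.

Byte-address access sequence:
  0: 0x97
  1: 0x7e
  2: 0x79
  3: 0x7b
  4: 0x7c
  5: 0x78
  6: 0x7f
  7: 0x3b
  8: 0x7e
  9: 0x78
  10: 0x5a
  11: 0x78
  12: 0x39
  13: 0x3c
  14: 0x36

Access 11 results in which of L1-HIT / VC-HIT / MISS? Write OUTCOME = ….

OUTCOME = VC-HIT

#0 0x97→b18/s2 MISS; vc=[]
#1 0x7e→b15/s3 MISS; vc=[]
#2 0x79→b15/s3 L1-HIT; vc=[]
#3 0x7b→b15/s3 L1-HIT; vc=[]
#4 0x7c→b15/s3 L1-HIT; vc=[]
#5 0x78→b15/s3 L1-HIT; vc=[]
#6 0x7f→b15/s3 L1-HIT; vc=[]
#7 0x3b→b7/s3 MISS; vc=[15]
#8 0x7e→b15/s3 VC-HIT; vc=[7]
#9 0x78→b15/s3 L1-HIT; vc=[7]
#10 0x5a→b11/s3 MISS; vc=[7,15]
#11 0x78→b15/s3 VC-HIT; vc=[7,11]
#12 0x39→b7/s3 VC-HIT; vc=[15,11]
#13 0x3c→b7/s3 L1-HIT; vc=[15,11]
#14 0x36→b6/s2 MISS; vc=[15,11,18]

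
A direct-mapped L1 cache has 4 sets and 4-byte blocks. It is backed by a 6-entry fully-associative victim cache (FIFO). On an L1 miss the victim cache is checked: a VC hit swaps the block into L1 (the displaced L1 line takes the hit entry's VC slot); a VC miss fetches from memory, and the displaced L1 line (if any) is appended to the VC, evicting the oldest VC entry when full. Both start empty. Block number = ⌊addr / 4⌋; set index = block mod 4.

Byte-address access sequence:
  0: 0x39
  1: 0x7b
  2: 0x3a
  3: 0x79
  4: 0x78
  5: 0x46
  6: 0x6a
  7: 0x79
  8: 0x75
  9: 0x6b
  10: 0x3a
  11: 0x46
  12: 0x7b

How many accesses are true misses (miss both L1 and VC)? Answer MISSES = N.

0: 0x39 (blk 14, set 2) → MISS  vc=[]
1: 0x7b (blk 30, set 2) → MISS  vc=[14]
2: 0x3a (blk 14, set 2) → VC-HIT  vc=[30]
3: 0x79 (blk 30, set 2) → VC-HIT  vc=[14]
4: 0x78 (blk 30, set 2) → L1-HIT  vc=[14]
5: 0x46 (blk 17, set 1) → MISS  vc=[14]
6: 0x6a (blk 26, set 2) → MISS  vc=[14, 30]
7: 0x79 (blk 30, set 2) → VC-HIT  vc=[14, 26]
8: 0x75 (blk 29, set 1) → MISS  vc=[14, 26, 17]
9: 0x6b (blk 26, set 2) → VC-HIT  vc=[14, 30, 17]
10: 0x3a (blk 14, set 2) → VC-HIT  vc=[26, 30, 17]
11: 0x46 (blk 17, set 1) → VC-HIT  vc=[26, 30, 29]
12: 0x7b (blk 30, set 2) → VC-HIT  vc=[26, 14, 29]

MISSES = 5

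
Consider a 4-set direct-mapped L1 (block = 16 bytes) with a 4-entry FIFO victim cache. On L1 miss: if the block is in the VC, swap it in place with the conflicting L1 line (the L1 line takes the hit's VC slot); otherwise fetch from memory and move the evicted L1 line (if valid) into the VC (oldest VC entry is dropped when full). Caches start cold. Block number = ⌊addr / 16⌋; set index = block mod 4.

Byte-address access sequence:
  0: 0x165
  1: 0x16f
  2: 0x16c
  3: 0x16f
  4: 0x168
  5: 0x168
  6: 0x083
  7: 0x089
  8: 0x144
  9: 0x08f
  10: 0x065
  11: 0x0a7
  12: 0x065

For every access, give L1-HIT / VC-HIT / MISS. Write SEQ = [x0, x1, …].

SEQ = [MISS, L1-HIT, L1-HIT, L1-HIT, L1-HIT, L1-HIT, MISS, L1-HIT, MISS, VC-HIT, MISS, MISS, VC-HIT]

0: 0x165 (blk 22, set 2) → MISS  vc=[]
1: 0x16f (blk 22, set 2) → L1-HIT  vc=[]
2: 0x16c (blk 22, set 2) → L1-HIT  vc=[]
3: 0x16f (blk 22, set 2) → L1-HIT  vc=[]
4: 0x168 (blk 22, set 2) → L1-HIT  vc=[]
5: 0x168 (blk 22, set 2) → L1-HIT  vc=[]
6: 0x83 (blk 8, set 0) → MISS  vc=[]
7: 0x89 (blk 8, set 0) → L1-HIT  vc=[]
8: 0x144 (blk 20, set 0) → MISS  vc=[8]
9: 0x8f (blk 8, set 0) → VC-HIT  vc=[20]
10: 0x65 (blk 6, set 2) → MISS  vc=[20, 22]
11: 0xa7 (blk 10, set 2) → MISS  vc=[20, 22, 6]
12: 0x65 (blk 6, set 2) → VC-HIT  vc=[20, 22, 10]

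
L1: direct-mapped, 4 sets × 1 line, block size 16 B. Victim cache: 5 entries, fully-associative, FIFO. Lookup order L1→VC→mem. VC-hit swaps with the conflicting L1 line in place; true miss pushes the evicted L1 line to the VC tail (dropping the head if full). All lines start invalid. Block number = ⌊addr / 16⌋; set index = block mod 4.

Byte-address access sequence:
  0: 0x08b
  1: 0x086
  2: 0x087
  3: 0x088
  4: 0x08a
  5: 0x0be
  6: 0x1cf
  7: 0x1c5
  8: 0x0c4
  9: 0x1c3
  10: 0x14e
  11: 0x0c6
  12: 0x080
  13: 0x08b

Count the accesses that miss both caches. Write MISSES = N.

  [0] addr=0x8b blk=8 s=0: MISS | VC []
  [1] addr=0x86 blk=8 s=0: L1-HIT | VC []
  [2] addr=0x87 blk=8 s=0: L1-HIT | VC []
  [3] addr=0x88 blk=8 s=0: L1-HIT | VC []
  [4] addr=0x8a blk=8 s=0: L1-HIT | VC []
  [5] addr=0xbe blk=11 s=3: MISS | VC []
  [6] addr=0x1cf blk=28 s=0: MISS | VC [8]
  [7] addr=0x1c5 blk=28 s=0: L1-HIT | VC [8]
  [8] addr=0xc4 blk=12 s=0: MISS | VC [8, 28]
  [9] addr=0x1c3 blk=28 s=0: VC-HIT | VC [8, 12]
  [10] addr=0x14e blk=20 s=0: MISS | VC [8, 12, 28]
  [11] addr=0xc6 blk=12 s=0: VC-HIT | VC [8, 20, 28]
  [12] addr=0x80 blk=8 s=0: VC-HIT | VC [12, 20, 28]
  [13] addr=0x8b blk=8 s=0: L1-HIT | VC [12, 20, 28]

MISSES = 5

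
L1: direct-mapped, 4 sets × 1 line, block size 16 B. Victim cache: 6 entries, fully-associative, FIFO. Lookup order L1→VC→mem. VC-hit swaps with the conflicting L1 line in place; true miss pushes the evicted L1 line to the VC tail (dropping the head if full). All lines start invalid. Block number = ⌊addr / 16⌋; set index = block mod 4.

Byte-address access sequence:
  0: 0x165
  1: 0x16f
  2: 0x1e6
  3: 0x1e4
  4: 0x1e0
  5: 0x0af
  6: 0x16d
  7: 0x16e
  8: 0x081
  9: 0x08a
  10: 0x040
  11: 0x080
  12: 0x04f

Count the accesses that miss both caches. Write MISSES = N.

MISSES = 5

#0 0x165→b22/s2 MISS; vc=[]
#1 0x16f→b22/s2 L1-HIT; vc=[]
#2 0x1e6→b30/s2 MISS; vc=[22]
#3 0x1e4→b30/s2 L1-HIT; vc=[22]
#4 0x1e0→b30/s2 L1-HIT; vc=[22]
#5 0xaf→b10/s2 MISS; vc=[22,30]
#6 0x16d→b22/s2 VC-HIT; vc=[10,30]
#7 0x16e→b22/s2 L1-HIT; vc=[10,30]
#8 0x81→b8/s0 MISS; vc=[10,30]
#9 0x8a→b8/s0 L1-HIT; vc=[10,30]
#10 0x40→b4/s0 MISS; vc=[10,30,8]
#11 0x80→b8/s0 VC-HIT; vc=[10,30,4]
#12 0x4f→b4/s0 VC-HIT; vc=[10,30,8]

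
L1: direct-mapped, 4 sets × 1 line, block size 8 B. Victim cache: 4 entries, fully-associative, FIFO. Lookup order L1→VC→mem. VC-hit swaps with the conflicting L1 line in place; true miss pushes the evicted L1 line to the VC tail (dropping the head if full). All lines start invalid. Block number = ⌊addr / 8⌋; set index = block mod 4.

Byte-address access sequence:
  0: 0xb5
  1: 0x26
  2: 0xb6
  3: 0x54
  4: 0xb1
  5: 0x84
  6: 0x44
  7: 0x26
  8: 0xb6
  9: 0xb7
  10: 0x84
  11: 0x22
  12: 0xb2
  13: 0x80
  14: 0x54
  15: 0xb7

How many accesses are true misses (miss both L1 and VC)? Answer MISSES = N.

MISSES = 5

#0 0xb5→b22/s2 MISS; vc=[]
#1 0x26→b4/s0 MISS; vc=[]
#2 0xb6→b22/s2 L1-HIT; vc=[]
#3 0x54→b10/s2 MISS; vc=[22]
#4 0xb1→b22/s2 VC-HIT; vc=[10]
#5 0x84→b16/s0 MISS; vc=[10,4]
#6 0x44→b8/s0 MISS; vc=[10,4,16]
#7 0x26→b4/s0 VC-HIT; vc=[10,8,16]
#8 0xb6→b22/s2 L1-HIT; vc=[10,8,16]
#9 0xb7→b22/s2 L1-HIT; vc=[10,8,16]
#10 0x84→b16/s0 VC-HIT; vc=[10,8,4]
#11 0x22→b4/s0 VC-HIT; vc=[10,8,16]
#12 0xb2→b22/s2 L1-HIT; vc=[10,8,16]
#13 0x80→b16/s0 VC-HIT; vc=[10,8,4]
#14 0x54→b10/s2 VC-HIT; vc=[22,8,4]
#15 0xb7→b22/s2 VC-HIT; vc=[10,8,4]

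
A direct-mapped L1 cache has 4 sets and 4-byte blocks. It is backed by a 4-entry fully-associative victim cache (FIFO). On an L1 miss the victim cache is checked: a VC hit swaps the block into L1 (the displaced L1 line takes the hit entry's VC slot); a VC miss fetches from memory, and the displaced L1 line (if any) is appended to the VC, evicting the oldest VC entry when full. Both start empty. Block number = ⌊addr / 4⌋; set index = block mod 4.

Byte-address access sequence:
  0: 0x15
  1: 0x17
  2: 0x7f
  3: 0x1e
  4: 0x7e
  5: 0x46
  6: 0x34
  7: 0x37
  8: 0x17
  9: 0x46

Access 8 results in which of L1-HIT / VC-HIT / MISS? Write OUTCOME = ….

#0 0x15→b5/s1 MISS; vc=[]
#1 0x17→b5/s1 L1-HIT; vc=[]
#2 0x7f→b31/s3 MISS; vc=[]
#3 0x1e→b7/s3 MISS; vc=[31]
#4 0x7e→b31/s3 VC-HIT; vc=[7]
#5 0x46→b17/s1 MISS; vc=[7,5]
#6 0x34→b13/s1 MISS; vc=[7,5,17]
#7 0x37→b13/s1 L1-HIT; vc=[7,5,17]
#8 0x17→b5/s1 VC-HIT; vc=[7,13,17]
#9 0x46→b17/s1 VC-HIT; vc=[7,13,5]

OUTCOME = VC-HIT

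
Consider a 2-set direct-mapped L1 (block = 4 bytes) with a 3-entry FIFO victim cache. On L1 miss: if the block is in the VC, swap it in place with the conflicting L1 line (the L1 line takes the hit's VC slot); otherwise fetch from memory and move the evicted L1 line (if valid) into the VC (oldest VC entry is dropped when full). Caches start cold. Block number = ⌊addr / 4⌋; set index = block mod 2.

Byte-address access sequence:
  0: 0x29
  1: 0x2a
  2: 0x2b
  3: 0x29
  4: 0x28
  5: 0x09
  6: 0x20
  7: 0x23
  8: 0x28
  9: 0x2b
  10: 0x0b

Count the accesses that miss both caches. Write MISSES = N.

#0 0x29→b10/s0 MISS; vc=[]
#1 0x2a→b10/s0 L1-HIT; vc=[]
#2 0x2b→b10/s0 L1-HIT; vc=[]
#3 0x29→b10/s0 L1-HIT; vc=[]
#4 0x28→b10/s0 L1-HIT; vc=[]
#5 0x9→b2/s0 MISS; vc=[10]
#6 0x20→b8/s0 MISS; vc=[10,2]
#7 0x23→b8/s0 L1-HIT; vc=[10,2]
#8 0x28→b10/s0 VC-HIT; vc=[8,2]
#9 0x2b→b10/s0 L1-HIT; vc=[8,2]
#10 0xb→b2/s0 VC-HIT; vc=[8,10]

MISSES = 3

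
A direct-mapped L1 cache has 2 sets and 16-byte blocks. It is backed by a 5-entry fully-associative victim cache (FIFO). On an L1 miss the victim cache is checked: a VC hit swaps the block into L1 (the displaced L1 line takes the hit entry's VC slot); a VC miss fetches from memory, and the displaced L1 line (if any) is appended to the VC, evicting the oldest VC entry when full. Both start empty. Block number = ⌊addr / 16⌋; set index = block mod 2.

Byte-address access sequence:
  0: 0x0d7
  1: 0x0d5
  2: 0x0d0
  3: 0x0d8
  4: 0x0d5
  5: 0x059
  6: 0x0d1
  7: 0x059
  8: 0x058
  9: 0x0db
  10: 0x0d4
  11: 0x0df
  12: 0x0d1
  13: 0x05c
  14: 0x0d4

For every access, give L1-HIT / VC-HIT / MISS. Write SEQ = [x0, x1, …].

#0 0xd7→b13/s1 MISS; vc=[]
#1 0xd5→b13/s1 L1-HIT; vc=[]
#2 0xd0→b13/s1 L1-HIT; vc=[]
#3 0xd8→b13/s1 L1-HIT; vc=[]
#4 0xd5→b13/s1 L1-HIT; vc=[]
#5 0x59→b5/s1 MISS; vc=[13]
#6 0xd1→b13/s1 VC-HIT; vc=[5]
#7 0x59→b5/s1 VC-HIT; vc=[13]
#8 0x58→b5/s1 L1-HIT; vc=[13]
#9 0xdb→b13/s1 VC-HIT; vc=[5]
#10 0xd4→b13/s1 L1-HIT; vc=[5]
#11 0xdf→b13/s1 L1-HIT; vc=[5]
#12 0xd1→b13/s1 L1-HIT; vc=[5]
#13 0x5c→b5/s1 VC-HIT; vc=[13]
#14 0xd4→b13/s1 VC-HIT; vc=[5]

SEQ = [MISS, L1-HIT, L1-HIT, L1-HIT, L1-HIT, MISS, VC-HIT, VC-HIT, L1-HIT, VC-HIT, L1-HIT, L1-HIT, L1-HIT, VC-HIT, VC-HIT]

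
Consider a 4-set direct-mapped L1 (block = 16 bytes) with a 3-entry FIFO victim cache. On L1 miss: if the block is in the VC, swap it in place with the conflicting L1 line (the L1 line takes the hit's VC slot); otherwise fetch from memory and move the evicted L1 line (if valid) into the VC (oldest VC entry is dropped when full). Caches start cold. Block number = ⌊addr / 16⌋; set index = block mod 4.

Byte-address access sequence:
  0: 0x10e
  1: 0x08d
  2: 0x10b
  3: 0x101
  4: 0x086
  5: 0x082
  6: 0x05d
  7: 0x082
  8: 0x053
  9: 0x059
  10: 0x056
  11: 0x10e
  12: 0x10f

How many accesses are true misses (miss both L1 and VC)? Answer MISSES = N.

#0 0x10e→b16/s0 MISS; vc=[]
#1 0x8d→b8/s0 MISS; vc=[16]
#2 0x10b→b16/s0 VC-HIT; vc=[8]
#3 0x101→b16/s0 L1-HIT; vc=[8]
#4 0x86→b8/s0 VC-HIT; vc=[16]
#5 0x82→b8/s0 L1-HIT; vc=[16]
#6 0x5d→b5/s1 MISS; vc=[16]
#7 0x82→b8/s0 L1-HIT; vc=[16]
#8 0x53→b5/s1 L1-HIT; vc=[16]
#9 0x59→b5/s1 L1-HIT; vc=[16]
#10 0x56→b5/s1 L1-HIT; vc=[16]
#11 0x10e→b16/s0 VC-HIT; vc=[8]
#12 0x10f→b16/s0 L1-HIT; vc=[8]

MISSES = 3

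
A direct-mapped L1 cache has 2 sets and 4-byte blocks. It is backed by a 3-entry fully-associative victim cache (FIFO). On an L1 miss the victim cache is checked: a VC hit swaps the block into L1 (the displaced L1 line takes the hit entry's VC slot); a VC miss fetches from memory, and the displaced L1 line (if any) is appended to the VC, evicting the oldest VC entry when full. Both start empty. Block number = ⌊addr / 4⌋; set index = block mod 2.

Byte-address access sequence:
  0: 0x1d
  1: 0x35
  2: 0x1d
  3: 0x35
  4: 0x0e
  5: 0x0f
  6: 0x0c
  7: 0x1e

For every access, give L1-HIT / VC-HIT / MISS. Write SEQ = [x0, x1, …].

SEQ = [MISS, MISS, VC-HIT, VC-HIT, MISS, L1-HIT, L1-HIT, VC-HIT]

0: 0x1d (blk 7, set 1) → MISS  vc=[]
1: 0x35 (blk 13, set 1) → MISS  vc=[7]
2: 0x1d (blk 7, set 1) → VC-HIT  vc=[13]
3: 0x35 (blk 13, set 1) → VC-HIT  vc=[7]
4: 0xe (blk 3, set 1) → MISS  vc=[7, 13]
5: 0xf (blk 3, set 1) → L1-HIT  vc=[7, 13]
6: 0xc (blk 3, set 1) → L1-HIT  vc=[7, 13]
7: 0x1e (blk 7, set 1) → VC-HIT  vc=[3, 13]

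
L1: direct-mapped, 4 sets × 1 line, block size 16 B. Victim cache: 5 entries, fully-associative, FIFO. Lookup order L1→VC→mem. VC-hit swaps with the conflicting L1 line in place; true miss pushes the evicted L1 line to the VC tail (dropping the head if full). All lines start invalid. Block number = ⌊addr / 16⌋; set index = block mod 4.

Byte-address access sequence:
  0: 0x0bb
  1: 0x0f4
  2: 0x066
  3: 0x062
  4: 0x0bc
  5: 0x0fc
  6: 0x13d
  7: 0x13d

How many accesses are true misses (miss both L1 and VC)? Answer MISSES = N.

MISSES = 4

0: 0xbb (blk 11, set 3) → MISS  vc=[]
1: 0xf4 (blk 15, set 3) → MISS  vc=[11]
2: 0x66 (blk 6, set 2) → MISS  vc=[11]
3: 0x62 (blk 6, set 2) → L1-HIT  vc=[11]
4: 0xbc (blk 11, set 3) → VC-HIT  vc=[15]
5: 0xfc (blk 15, set 3) → VC-HIT  vc=[11]
6: 0x13d (blk 19, set 3) → MISS  vc=[11, 15]
7: 0x13d (blk 19, set 3) → L1-HIT  vc=[11, 15]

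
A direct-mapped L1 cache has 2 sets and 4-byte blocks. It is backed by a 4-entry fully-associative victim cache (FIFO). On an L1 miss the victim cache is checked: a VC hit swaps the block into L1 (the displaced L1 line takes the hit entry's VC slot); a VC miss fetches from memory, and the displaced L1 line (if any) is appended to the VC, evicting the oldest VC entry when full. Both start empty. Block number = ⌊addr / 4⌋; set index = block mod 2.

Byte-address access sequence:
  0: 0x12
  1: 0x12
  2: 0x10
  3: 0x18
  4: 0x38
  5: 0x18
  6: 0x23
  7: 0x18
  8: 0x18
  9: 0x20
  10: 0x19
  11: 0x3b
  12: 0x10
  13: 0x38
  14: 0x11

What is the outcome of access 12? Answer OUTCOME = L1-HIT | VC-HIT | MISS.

OUTCOME = VC-HIT

#0 0x12→b4/s0 MISS; vc=[]
#1 0x12→b4/s0 L1-HIT; vc=[]
#2 0x10→b4/s0 L1-HIT; vc=[]
#3 0x18→b6/s0 MISS; vc=[4]
#4 0x38→b14/s0 MISS; vc=[4,6]
#5 0x18→b6/s0 VC-HIT; vc=[4,14]
#6 0x23→b8/s0 MISS; vc=[4,14,6]
#7 0x18→b6/s0 VC-HIT; vc=[4,14,8]
#8 0x18→b6/s0 L1-HIT; vc=[4,14,8]
#9 0x20→b8/s0 VC-HIT; vc=[4,14,6]
#10 0x19→b6/s0 VC-HIT; vc=[4,14,8]
#11 0x3b→b14/s0 VC-HIT; vc=[4,6,8]
#12 0x10→b4/s0 VC-HIT; vc=[14,6,8]
#13 0x38→b14/s0 VC-HIT; vc=[4,6,8]
#14 0x11→b4/s0 VC-HIT; vc=[14,6,8]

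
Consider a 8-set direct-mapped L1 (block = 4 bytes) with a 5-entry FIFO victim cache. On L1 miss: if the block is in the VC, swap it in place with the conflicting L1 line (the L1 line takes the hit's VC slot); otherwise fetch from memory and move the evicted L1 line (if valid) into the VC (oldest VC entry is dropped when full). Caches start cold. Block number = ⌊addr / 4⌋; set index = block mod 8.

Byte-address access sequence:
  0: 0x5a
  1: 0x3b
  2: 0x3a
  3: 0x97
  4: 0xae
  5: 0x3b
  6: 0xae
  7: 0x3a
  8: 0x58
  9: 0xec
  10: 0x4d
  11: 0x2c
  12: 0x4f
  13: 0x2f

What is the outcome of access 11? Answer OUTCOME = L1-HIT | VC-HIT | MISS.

#0 0x5a→b22/s6 MISS; vc=[]
#1 0x3b→b14/s6 MISS; vc=[22]
#2 0x3a→b14/s6 L1-HIT; vc=[22]
#3 0x97→b37/s5 MISS; vc=[22]
#4 0xae→b43/s3 MISS; vc=[22]
#5 0x3b→b14/s6 L1-HIT; vc=[22]
#6 0xae→b43/s3 L1-HIT; vc=[22]
#7 0x3a→b14/s6 L1-HIT; vc=[22]
#8 0x58→b22/s6 VC-HIT; vc=[14]
#9 0xec→b59/s3 MISS; vc=[14,43]
#10 0x4d→b19/s3 MISS; vc=[14,43,59]
#11 0x2c→b11/s3 MISS; vc=[14,43,59,19]
#12 0x4f→b19/s3 VC-HIT; vc=[14,43,59,11]
#13 0x2f→b11/s3 VC-HIT; vc=[14,43,59,19]

OUTCOME = MISS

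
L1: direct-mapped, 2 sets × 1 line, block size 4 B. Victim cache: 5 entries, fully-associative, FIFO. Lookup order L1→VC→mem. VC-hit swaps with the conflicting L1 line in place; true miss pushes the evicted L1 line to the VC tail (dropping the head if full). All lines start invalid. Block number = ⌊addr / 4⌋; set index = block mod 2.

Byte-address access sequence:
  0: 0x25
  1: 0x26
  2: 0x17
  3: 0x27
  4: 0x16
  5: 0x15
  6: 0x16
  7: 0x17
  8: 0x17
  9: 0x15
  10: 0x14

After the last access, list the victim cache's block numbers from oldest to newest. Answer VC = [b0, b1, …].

  [0] addr=0x25 blk=9 s=1: MISS | VC []
  [1] addr=0x26 blk=9 s=1: L1-HIT | VC []
  [2] addr=0x17 blk=5 s=1: MISS | VC [9]
  [3] addr=0x27 blk=9 s=1: VC-HIT | VC [5]
  [4] addr=0x16 blk=5 s=1: VC-HIT | VC [9]
  [5] addr=0x15 blk=5 s=1: L1-HIT | VC [9]
  [6] addr=0x16 blk=5 s=1: L1-HIT | VC [9]
  [7] addr=0x17 blk=5 s=1: L1-HIT | VC [9]
  [8] addr=0x17 blk=5 s=1: L1-HIT | VC [9]
  [9] addr=0x15 blk=5 s=1: L1-HIT | VC [9]
  [10] addr=0x14 blk=5 s=1: L1-HIT | VC [9]

VC = [9]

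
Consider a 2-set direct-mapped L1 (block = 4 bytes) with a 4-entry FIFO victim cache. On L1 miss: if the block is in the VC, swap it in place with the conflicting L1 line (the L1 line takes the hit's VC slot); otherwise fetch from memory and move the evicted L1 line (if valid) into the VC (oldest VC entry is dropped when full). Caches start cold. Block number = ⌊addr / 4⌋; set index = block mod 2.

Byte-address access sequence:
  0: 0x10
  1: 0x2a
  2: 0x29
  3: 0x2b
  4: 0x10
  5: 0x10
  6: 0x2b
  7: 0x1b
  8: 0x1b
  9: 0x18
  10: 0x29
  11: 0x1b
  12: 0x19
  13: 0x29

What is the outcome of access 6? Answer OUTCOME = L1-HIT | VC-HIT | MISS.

OUTCOME = VC-HIT

0: 0x10 (blk 4, set 0) → MISS  vc=[]
1: 0x2a (blk 10, set 0) → MISS  vc=[4]
2: 0x29 (blk 10, set 0) → L1-HIT  vc=[4]
3: 0x2b (blk 10, set 0) → L1-HIT  vc=[4]
4: 0x10 (blk 4, set 0) → VC-HIT  vc=[10]
5: 0x10 (blk 4, set 0) → L1-HIT  vc=[10]
6: 0x2b (blk 10, set 0) → VC-HIT  vc=[4]
7: 0x1b (blk 6, set 0) → MISS  vc=[4, 10]
8: 0x1b (blk 6, set 0) → L1-HIT  vc=[4, 10]
9: 0x18 (blk 6, set 0) → L1-HIT  vc=[4, 10]
10: 0x29 (blk 10, set 0) → VC-HIT  vc=[4, 6]
11: 0x1b (blk 6, set 0) → VC-HIT  vc=[4, 10]
12: 0x19 (blk 6, set 0) → L1-HIT  vc=[4, 10]
13: 0x29 (blk 10, set 0) → VC-HIT  vc=[4, 6]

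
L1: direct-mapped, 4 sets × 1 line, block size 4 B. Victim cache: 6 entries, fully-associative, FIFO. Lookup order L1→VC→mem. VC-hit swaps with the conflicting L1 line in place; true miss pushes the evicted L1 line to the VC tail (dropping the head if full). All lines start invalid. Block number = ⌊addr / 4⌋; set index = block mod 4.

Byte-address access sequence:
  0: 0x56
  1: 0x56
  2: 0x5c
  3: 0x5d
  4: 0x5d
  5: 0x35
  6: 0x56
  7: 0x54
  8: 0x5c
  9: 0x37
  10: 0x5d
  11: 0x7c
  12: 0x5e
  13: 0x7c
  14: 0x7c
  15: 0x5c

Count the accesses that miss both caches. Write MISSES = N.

#0 0x56→b21/s1 MISS; vc=[]
#1 0x56→b21/s1 L1-HIT; vc=[]
#2 0x5c→b23/s3 MISS; vc=[]
#3 0x5d→b23/s3 L1-HIT; vc=[]
#4 0x5d→b23/s3 L1-HIT; vc=[]
#5 0x35→b13/s1 MISS; vc=[21]
#6 0x56→b21/s1 VC-HIT; vc=[13]
#7 0x54→b21/s1 L1-HIT; vc=[13]
#8 0x5c→b23/s3 L1-HIT; vc=[13]
#9 0x37→b13/s1 VC-HIT; vc=[21]
#10 0x5d→b23/s3 L1-HIT; vc=[21]
#11 0x7c→b31/s3 MISS; vc=[21,23]
#12 0x5e→b23/s3 VC-HIT; vc=[21,31]
#13 0x7c→b31/s3 VC-HIT; vc=[21,23]
#14 0x7c→b31/s3 L1-HIT; vc=[21,23]
#15 0x5c→b23/s3 VC-HIT; vc=[21,31]

MISSES = 4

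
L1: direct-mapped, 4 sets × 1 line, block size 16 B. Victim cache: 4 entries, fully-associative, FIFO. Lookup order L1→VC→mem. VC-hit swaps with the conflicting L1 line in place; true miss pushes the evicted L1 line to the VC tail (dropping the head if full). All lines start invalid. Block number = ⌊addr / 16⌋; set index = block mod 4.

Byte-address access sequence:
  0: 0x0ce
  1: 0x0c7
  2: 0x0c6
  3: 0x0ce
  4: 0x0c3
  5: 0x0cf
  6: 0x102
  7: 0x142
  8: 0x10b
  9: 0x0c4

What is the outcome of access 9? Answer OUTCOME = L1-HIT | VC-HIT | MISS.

OUTCOME = VC-HIT

#0 0xce→b12/s0 MISS; vc=[]
#1 0xc7→b12/s0 L1-HIT; vc=[]
#2 0xc6→b12/s0 L1-HIT; vc=[]
#3 0xce→b12/s0 L1-HIT; vc=[]
#4 0xc3→b12/s0 L1-HIT; vc=[]
#5 0xcf→b12/s0 L1-HIT; vc=[]
#6 0x102→b16/s0 MISS; vc=[12]
#7 0x142→b20/s0 MISS; vc=[12,16]
#8 0x10b→b16/s0 VC-HIT; vc=[12,20]
#9 0xc4→b12/s0 VC-HIT; vc=[16,20]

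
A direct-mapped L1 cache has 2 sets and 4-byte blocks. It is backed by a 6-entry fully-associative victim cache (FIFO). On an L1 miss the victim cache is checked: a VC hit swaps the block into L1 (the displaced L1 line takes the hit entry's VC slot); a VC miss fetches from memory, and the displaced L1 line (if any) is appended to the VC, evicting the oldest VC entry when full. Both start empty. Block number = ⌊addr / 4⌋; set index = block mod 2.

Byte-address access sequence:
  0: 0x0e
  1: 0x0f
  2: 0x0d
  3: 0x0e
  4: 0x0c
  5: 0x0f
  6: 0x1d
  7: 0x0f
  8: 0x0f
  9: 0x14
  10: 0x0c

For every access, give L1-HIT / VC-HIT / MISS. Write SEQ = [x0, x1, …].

SEQ = [MISS, L1-HIT, L1-HIT, L1-HIT, L1-HIT, L1-HIT, MISS, VC-HIT, L1-HIT, MISS, VC-HIT]

#0 0xe→b3/s1 MISS; vc=[]
#1 0xf→b3/s1 L1-HIT; vc=[]
#2 0xd→b3/s1 L1-HIT; vc=[]
#3 0xe→b3/s1 L1-HIT; vc=[]
#4 0xc→b3/s1 L1-HIT; vc=[]
#5 0xf→b3/s1 L1-HIT; vc=[]
#6 0x1d→b7/s1 MISS; vc=[3]
#7 0xf→b3/s1 VC-HIT; vc=[7]
#8 0xf→b3/s1 L1-HIT; vc=[7]
#9 0x14→b5/s1 MISS; vc=[7,3]
#10 0xc→b3/s1 VC-HIT; vc=[7,5]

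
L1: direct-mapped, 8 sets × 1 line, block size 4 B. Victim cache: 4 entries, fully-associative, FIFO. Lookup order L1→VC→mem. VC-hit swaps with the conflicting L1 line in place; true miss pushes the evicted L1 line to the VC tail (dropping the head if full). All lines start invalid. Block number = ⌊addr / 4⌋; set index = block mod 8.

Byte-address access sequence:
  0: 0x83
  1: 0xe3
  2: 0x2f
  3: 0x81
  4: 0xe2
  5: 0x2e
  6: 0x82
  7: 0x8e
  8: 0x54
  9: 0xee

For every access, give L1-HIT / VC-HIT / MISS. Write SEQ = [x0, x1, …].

  [0] addr=0x83 blk=32 s=0: MISS | VC []
  [1] addr=0xe3 blk=56 s=0: MISS | VC [32]
  [2] addr=0x2f blk=11 s=3: MISS | VC [32]
  [3] addr=0x81 blk=32 s=0: VC-HIT | VC [56]
  [4] addr=0xe2 blk=56 s=0: VC-HIT | VC [32]
  [5] addr=0x2e blk=11 s=3: L1-HIT | VC [32]
  [6] addr=0x82 blk=32 s=0: VC-HIT | VC [56]
  [7] addr=0x8e blk=35 s=3: MISS | VC [56, 11]
  [8] addr=0x54 blk=21 s=5: MISS | VC [56, 11]
  [9] addr=0xee blk=59 s=3: MISS | VC [56, 11, 35]

SEQ = [MISS, MISS, MISS, VC-HIT, VC-HIT, L1-HIT, VC-HIT, MISS, MISS, MISS]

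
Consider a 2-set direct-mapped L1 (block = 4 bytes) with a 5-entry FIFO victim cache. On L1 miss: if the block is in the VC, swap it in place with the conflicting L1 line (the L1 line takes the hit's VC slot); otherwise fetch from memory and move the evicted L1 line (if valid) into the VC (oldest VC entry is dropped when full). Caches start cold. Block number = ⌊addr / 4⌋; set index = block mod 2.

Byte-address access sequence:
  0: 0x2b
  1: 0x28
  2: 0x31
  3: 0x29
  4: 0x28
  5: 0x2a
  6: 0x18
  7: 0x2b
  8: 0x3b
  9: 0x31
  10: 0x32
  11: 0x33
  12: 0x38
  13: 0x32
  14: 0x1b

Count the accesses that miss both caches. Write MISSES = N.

#0 0x2b→b10/s0 MISS; vc=[]
#1 0x28→b10/s0 L1-HIT; vc=[]
#2 0x31→b12/s0 MISS; vc=[10]
#3 0x29→b10/s0 VC-HIT; vc=[12]
#4 0x28→b10/s0 L1-HIT; vc=[12]
#5 0x2a→b10/s0 L1-HIT; vc=[12]
#6 0x18→b6/s0 MISS; vc=[12,10]
#7 0x2b→b10/s0 VC-HIT; vc=[12,6]
#8 0x3b→b14/s0 MISS; vc=[12,6,10]
#9 0x31→b12/s0 VC-HIT; vc=[14,6,10]
#10 0x32→b12/s0 L1-HIT; vc=[14,6,10]
#11 0x33→b12/s0 L1-HIT; vc=[14,6,10]
#12 0x38→b14/s0 VC-HIT; vc=[12,6,10]
#13 0x32→b12/s0 VC-HIT; vc=[14,6,10]
#14 0x1b→b6/s0 VC-HIT; vc=[14,12,10]

MISSES = 4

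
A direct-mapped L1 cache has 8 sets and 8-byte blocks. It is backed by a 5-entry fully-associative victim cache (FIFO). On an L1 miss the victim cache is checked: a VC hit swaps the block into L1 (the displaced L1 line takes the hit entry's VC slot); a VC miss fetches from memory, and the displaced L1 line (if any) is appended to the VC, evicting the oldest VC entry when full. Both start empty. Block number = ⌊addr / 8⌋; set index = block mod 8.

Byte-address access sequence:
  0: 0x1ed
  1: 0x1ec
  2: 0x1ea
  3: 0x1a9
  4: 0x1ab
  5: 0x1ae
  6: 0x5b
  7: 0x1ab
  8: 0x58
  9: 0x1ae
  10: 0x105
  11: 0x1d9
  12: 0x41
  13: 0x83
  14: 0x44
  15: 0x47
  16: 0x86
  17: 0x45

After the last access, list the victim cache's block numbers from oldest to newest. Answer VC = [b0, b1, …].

#0 0x1ed→b61/s5 MISS; vc=[]
#1 0x1ec→b61/s5 L1-HIT; vc=[]
#2 0x1ea→b61/s5 L1-HIT; vc=[]
#3 0x1a9→b53/s5 MISS; vc=[61]
#4 0x1ab→b53/s5 L1-HIT; vc=[61]
#5 0x1ae→b53/s5 L1-HIT; vc=[61]
#6 0x5b→b11/s3 MISS; vc=[61]
#7 0x1ab→b53/s5 L1-HIT; vc=[61]
#8 0x58→b11/s3 L1-HIT; vc=[61]
#9 0x1ae→b53/s5 L1-HIT; vc=[61]
#10 0x105→b32/s0 MISS; vc=[61]
#11 0x1d9→b59/s3 MISS; vc=[61,11]
#12 0x41→b8/s0 MISS; vc=[61,11,32]
#13 0x83→b16/s0 MISS; vc=[61,11,32,8]
#14 0x44→b8/s0 VC-HIT; vc=[61,11,32,16]
#15 0x47→b8/s0 L1-HIT; vc=[61,11,32,16]
#16 0x86→b16/s0 VC-HIT; vc=[61,11,32,8]
#17 0x45→b8/s0 VC-HIT; vc=[61,11,32,16]

VC = [61, 11, 32, 16]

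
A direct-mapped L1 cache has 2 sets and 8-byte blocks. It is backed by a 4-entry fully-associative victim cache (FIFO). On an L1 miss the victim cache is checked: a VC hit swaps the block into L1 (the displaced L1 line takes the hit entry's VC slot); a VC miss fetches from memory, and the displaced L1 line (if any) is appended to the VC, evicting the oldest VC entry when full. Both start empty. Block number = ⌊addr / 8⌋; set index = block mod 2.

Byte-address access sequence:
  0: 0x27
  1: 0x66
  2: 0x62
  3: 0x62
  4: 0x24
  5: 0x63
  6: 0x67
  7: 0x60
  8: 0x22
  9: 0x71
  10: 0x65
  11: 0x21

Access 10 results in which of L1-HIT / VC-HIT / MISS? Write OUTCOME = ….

OUTCOME = VC-HIT

  [0] addr=0x27 blk=4 s=0: MISS | VC []
  [1] addr=0x66 blk=12 s=0: MISS | VC [4]
  [2] addr=0x62 blk=12 s=0: L1-HIT | VC [4]
  [3] addr=0x62 blk=12 s=0: L1-HIT | VC [4]
  [4] addr=0x24 blk=4 s=0: VC-HIT | VC [12]
  [5] addr=0x63 blk=12 s=0: VC-HIT | VC [4]
  [6] addr=0x67 blk=12 s=0: L1-HIT | VC [4]
  [7] addr=0x60 blk=12 s=0: L1-HIT | VC [4]
  [8] addr=0x22 blk=4 s=0: VC-HIT | VC [12]
  [9] addr=0x71 blk=14 s=0: MISS | VC [12, 4]
  [10] addr=0x65 blk=12 s=0: VC-HIT | VC [14, 4]
  [11] addr=0x21 blk=4 s=0: VC-HIT | VC [14, 12]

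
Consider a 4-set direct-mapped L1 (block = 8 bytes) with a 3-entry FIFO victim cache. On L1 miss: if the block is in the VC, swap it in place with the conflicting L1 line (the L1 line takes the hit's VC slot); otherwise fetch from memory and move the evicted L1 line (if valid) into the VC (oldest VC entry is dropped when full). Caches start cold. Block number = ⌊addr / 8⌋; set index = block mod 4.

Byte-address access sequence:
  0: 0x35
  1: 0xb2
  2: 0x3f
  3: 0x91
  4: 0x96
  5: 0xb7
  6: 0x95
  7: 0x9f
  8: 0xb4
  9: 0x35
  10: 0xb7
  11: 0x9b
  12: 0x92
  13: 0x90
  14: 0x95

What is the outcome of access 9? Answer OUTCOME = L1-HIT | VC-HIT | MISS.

0: 0x35 (blk 6, set 2) → MISS  vc=[]
1: 0xb2 (blk 22, set 2) → MISS  vc=[6]
2: 0x3f (blk 7, set 3) → MISS  vc=[6]
3: 0x91 (blk 18, set 2) → MISS  vc=[6, 22]
4: 0x96 (blk 18, set 2) → L1-HIT  vc=[6, 22]
5: 0xb7 (blk 22, set 2) → VC-HIT  vc=[6, 18]
6: 0x95 (blk 18, set 2) → VC-HIT  vc=[6, 22]
7: 0x9f (blk 19, set 3) → MISS  vc=[6, 22, 7]
8: 0xb4 (blk 22, set 2) → VC-HIT  vc=[6, 18, 7]
9: 0x35 (blk 6, set 2) → VC-HIT  vc=[22, 18, 7]
10: 0xb7 (blk 22, set 2) → VC-HIT  vc=[6, 18, 7]
11: 0x9b (blk 19, set 3) → L1-HIT  vc=[6, 18, 7]
12: 0x92 (blk 18, set 2) → VC-HIT  vc=[6, 22, 7]
13: 0x90 (blk 18, set 2) → L1-HIT  vc=[6, 22, 7]
14: 0x95 (blk 18, set 2) → L1-HIT  vc=[6, 22, 7]

OUTCOME = VC-HIT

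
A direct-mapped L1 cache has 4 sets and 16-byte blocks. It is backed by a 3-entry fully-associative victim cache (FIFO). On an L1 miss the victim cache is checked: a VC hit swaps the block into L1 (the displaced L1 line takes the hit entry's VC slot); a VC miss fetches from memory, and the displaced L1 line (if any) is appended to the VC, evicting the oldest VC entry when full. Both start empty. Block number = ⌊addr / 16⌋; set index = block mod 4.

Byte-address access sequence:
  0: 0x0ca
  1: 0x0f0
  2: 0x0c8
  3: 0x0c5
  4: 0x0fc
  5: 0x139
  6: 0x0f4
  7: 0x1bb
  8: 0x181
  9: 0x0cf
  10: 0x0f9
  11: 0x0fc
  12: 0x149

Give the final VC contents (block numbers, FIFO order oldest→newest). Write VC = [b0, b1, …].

VC = [27, 24, 12]

0: 0xca (blk 12, set 0) → MISS  vc=[]
1: 0xf0 (blk 15, set 3) → MISS  vc=[]
2: 0xc8 (blk 12, set 0) → L1-HIT  vc=[]
3: 0xc5 (blk 12, set 0) → L1-HIT  vc=[]
4: 0xfc (blk 15, set 3) → L1-HIT  vc=[]
5: 0x139 (blk 19, set 3) → MISS  vc=[15]
6: 0xf4 (blk 15, set 3) → VC-HIT  vc=[19]
7: 0x1bb (blk 27, set 3) → MISS  vc=[19, 15]
8: 0x181 (blk 24, set 0) → MISS  vc=[19, 15, 12]
9: 0xcf (blk 12, set 0) → VC-HIT  vc=[19, 15, 24]
10: 0xf9 (blk 15, set 3) → VC-HIT  vc=[19, 27, 24]
11: 0xfc (blk 15, set 3) → L1-HIT  vc=[19, 27, 24]
12: 0x149 (blk 20, set 0) → MISS  vc=[27, 24, 12]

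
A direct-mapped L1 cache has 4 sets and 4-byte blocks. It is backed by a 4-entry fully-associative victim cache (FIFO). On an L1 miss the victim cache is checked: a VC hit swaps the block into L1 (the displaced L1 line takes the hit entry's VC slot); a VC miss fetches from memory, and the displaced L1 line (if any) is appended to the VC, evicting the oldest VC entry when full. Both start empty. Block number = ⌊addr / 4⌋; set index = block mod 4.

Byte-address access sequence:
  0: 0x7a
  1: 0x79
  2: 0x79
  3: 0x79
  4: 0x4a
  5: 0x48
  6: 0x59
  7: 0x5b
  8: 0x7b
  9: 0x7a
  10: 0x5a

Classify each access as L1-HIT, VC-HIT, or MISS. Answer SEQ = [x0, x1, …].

SEQ = [MISS, L1-HIT, L1-HIT, L1-HIT, MISS, L1-HIT, MISS, L1-HIT, VC-HIT, L1-HIT, VC-HIT]

#0 0x7a→b30/s2 MISS; vc=[]
#1 0x79→b30/s2 L1-HIT; vc=[]
#2 0x79→b30/s2 L1-HIT; vc=[]
#3 0x79→b30/s2 L1-HIT; vc=[]
#4 0x4a→b18/s2 MISS; vc=[30]
#5 0x48→b18/s2 L1-HIT; vc=[30]
#6 0x59→b22/s2 MISS; vc=[30,18]
#7 0x5b→b22/s2 L1-HIT; vc=[30,18]
#8 0x7b→b30/s2 VC-HIT; vc=[22,18]
#9 0x7a→b30/s2 L1-HIT; vc=[22,18]
#10 0x5a→b22/s2 VC-HIT; vc=[30,18]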